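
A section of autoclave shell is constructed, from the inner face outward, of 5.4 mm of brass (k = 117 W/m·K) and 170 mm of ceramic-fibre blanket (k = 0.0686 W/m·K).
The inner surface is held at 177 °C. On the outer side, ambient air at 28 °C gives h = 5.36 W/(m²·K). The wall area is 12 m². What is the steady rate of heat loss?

Q ≈ 671 W

Using the resistance-network approach (series):
R_brass = L/(kA) = 0.0054/(117×12) = 3.846×10^-6 K/W
R_ceramic-fibre blanket = L/(kA) = 0.17/(0.0686×12) = 0.2065 K/W
R_outer film = 1/(h_o·A) = 1/(5.36×12) = 0.01555 K/W
R_total = 0.2221 K/W
Q = ΔT / R_total = 149 / 0.2221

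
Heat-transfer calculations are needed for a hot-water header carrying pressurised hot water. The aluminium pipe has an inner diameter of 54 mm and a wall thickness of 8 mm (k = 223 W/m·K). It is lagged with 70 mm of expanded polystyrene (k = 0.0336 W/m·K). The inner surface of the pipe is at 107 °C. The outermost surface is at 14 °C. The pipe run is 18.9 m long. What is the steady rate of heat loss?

Q ≈ 338 W

Cylindrical conduction, so R = ln(r₂/r₁)/(2πkL) per layer, in series:
R_aluminium pipe wall = ln(35/27)/(2π×223×18.9) = 9.8×10^-6 K/W
R_expanded polystyrene = ln(105/35)/(2π×0.0336×18.9) = 0.2753 K/W
R_total = 0.2753 K/W
Q = ΔT/R_total = 93/0.2753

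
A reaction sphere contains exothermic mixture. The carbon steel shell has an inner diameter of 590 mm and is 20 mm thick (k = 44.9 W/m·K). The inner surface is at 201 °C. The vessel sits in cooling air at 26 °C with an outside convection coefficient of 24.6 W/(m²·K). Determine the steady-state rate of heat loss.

Radial (spherical) resistances in series:
R_carbon steel shell = (1/0.295 − 1/0.315)/(4π×44.9) = 3.815×10^-4 K/W
R_outer film = 1/(h·4πr_o²) = 1/(24.6×4π×0.315²) = 0.0326 K/W
R_total = 0.03298 K/W
Q = ΔT/R_total = 175/0.03298

Q ≈ 5310 W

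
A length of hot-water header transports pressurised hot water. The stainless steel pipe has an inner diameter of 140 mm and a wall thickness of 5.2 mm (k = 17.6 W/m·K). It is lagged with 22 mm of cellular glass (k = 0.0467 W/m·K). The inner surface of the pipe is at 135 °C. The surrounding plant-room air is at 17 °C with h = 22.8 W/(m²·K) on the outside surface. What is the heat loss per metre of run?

q′ ≈ 125 W/m

Per-layer cylindrical resistances, series-summed:
R_stainless steel pipe wall = ln(75.2/70)/(2π×17.6×1) = 6.48×10^-4 K/W
R_cellular glass = ln(97.2/75.2)/(2π×0.0467×1) = 0.8746 K/W
R_outer film = 1/(h_o·2πr_oL) = 1/(22.8×2π×0.0972×1) = 0.07182 K/W
R_total = 0.947 K/W
Q = ΔT/R_total = 118/0.947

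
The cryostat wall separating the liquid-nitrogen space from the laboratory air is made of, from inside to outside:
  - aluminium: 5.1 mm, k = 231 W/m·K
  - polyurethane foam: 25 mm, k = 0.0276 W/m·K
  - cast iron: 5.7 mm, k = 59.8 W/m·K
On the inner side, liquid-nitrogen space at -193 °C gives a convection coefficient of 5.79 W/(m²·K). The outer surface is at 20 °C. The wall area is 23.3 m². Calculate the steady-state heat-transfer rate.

Q ≈ 4600 W

Using the resistance-network approach (series):
R_inner film = 1/(h_i·A) = 1/(5.79×23.3) = 0.007413 K/W
R_aluminium = L/(kA) = 0.0051/(231×23.3) = 9.476×10^-7 K/W
R_polyurethane foam = L/(kA) = 0.025/(0.0276×23.3) = 0.03888 K/W
R_cast iron = L/(kA) = 0.0057/(59.8×23.3) = 4.091×10^-6 K/W
R_total = 0.04629 K/W
Q = ΔT / R_total = 213 / 0.04629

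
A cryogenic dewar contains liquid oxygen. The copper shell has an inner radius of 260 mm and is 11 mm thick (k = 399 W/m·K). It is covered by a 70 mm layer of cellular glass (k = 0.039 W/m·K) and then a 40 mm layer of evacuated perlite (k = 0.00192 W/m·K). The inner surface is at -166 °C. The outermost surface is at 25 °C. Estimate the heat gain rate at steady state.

Q ≈ 13.4 W

Spherical conduction: R = (1/r_in − 1/r_out)/(4πk) per layer; series-sum.
R_copper shell = (1/0.26 − 1/0.271)/(4π×399) = 3.114×10^-5 K/W
R_cellular glass = (1/0.271 − 1/0.341)/(4π×0.039) = 1.546 K/W
R_evacuated perlite = (1/0.341 − 1/0.381)/(4π×0.00192) = 12.76 K/W
R_total = 14.31 K/W
Q = ΔT/R_total = 191/14.31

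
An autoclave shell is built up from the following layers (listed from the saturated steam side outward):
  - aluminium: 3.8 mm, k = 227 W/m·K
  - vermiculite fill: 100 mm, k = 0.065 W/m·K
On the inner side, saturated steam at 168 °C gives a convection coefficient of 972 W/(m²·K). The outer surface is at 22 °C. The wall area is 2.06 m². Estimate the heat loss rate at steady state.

Model the wall as resistances in series:
R_inner film = 1/(h_i·A) = 1/(972×2.06) = 4.994×10^-4 K/W
R_aluminium = L/(kA) = 0.0038/(227×2.06) = 8.126×10^-6 K/W
R_vermiculite fill = L/(kA) = 0.1/(0.065×2.06) = 0.7468 K/W
R_total = 0.7473 K/W
Q = ΔT / R_total = 146 / 0.7473

Q ≈ 195 W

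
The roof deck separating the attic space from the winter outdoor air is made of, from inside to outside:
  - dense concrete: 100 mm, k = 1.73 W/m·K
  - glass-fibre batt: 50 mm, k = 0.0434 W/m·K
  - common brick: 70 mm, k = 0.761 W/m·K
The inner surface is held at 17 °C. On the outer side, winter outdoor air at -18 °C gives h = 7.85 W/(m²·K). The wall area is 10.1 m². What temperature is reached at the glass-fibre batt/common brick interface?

Series thermal resistances:
R_dense concrete = L/(kA) = 0.1/(1.73×10.1) = 0.005723 K/W
R_glass-fibre batt = L/(kA) = 0.05/(0.0434×10.1) = 0.1141 K/W
R_common brick = L/(kA) = 0.07/(0.761×10.1) = 0.009107 K/W
R_outer film = 1/(h_o·A) = 1/(7.85×10.1) = 0.01261 K/W
R_total = 0.1415 K/W;  Q = ΔT/R_total = 35/0.1415 = 247.3 W
T_interface = T_inner − Q·ΣR(inner→interface) = 17 − 247×0.1198

T ≈ -12.6 °C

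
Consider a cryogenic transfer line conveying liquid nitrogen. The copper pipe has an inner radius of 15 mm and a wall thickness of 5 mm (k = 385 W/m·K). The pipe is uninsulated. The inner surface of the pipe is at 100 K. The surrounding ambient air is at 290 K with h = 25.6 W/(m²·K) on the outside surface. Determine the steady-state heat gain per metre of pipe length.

Cylindrical conduction, so R = ln(r₂/r₁)/(2πkL) per layer, in series:
R_copper pipe wall = ln(20/15)/(2π×385×1) = 1.189×10^-4 K/W
R_outer film = 1/(h_o·2πr_oL) = 1/(25.6×2π×0.02×1) = 0.3108 K/W
R_total = 0.311 K/W
Q = ΔT/R_total = 190/0.311

q′ ≈ 611 W/m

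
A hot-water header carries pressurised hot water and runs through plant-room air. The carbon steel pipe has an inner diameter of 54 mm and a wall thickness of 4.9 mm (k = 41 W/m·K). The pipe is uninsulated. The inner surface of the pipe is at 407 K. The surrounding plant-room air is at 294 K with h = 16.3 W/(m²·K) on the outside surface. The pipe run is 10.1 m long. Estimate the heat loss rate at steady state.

Q ≈ 3720 W

Cylindrical conduction, so R = ln(r₂/r₁)/(2πkL) per layer, in series:
R_carbon steel pipe wall = ln(31.9/27)/(2π×41×10.1) = 6.41×10^-5 K/W
R_outer film = 1/(h_o·2πr_oL) = 1/(16.3×2π×0.0319×10.1) = 0.03031 K/W
R_total = 0.03037 K/W
Q = ΔT/R_total = 113/0.03037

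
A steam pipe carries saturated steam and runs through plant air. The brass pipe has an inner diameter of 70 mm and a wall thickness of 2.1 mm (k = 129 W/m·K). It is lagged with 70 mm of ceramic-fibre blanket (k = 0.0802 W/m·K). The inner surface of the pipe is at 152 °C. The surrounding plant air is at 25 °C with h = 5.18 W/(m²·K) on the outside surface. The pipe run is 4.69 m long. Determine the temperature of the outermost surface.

Cylindrical conduction, so R = ln(r₂/r₁)/(2πkL) per layer, in series:
R_brass pipe wall = ln(37.1/35)/(2π×129×4.69) = 1.533×10^-5 K/W
R_ceramic-fibre blanket = ln(107.1/37.1)/(2π×0.0802×4.69) = 0.4486 K/W
R_outer film = 1/(h_o·2πr_oL) = 1/(5.18×2π×0.1071×4.69) = 0.06117 K/W
R_total = 0.5098 K/W
Q = ΔT/R_total = 127/0.5098
Q = 249 W
T_interface = T_inner − Q·ΣR(inner→interface) = 152 − 249×0.4486

T ≈ 40.2 °C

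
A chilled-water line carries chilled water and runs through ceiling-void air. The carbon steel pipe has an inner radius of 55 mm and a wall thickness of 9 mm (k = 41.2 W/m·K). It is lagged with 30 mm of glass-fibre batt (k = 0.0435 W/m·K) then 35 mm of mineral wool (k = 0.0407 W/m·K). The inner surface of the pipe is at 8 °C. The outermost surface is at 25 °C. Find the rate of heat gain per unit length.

Radial resistances (cylindrical: R_cond = ln(r_o/r_i)/(2πkL), R_conv = 1/(h·2πrL)):
R_carbon steel pipe wall = ln(64/55)/(2π×41.2×1) = 5.854×10^-4 K/W
R_glass-fibre batt = ln(94/64)/(2π×0.0435×1) = 1.406 K/W
R_mineral wool = ln(129/94)/(2π×0.0407×1) = 1.238 K/W
R_total = 2.645 K/W
Q = ΔT/R_total = 17/2.645

q′ ≈ 6.43 W/m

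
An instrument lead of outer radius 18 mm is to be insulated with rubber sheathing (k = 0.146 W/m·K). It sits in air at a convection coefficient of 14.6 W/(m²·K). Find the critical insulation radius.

For a cylinder r_cr = k/h = 0.146/14.6
r_cr = 10 mm; since the bare radius (18 mm) is above r_cr, any added insulation will reduce heat loss.

r_cr ≈ 10 mm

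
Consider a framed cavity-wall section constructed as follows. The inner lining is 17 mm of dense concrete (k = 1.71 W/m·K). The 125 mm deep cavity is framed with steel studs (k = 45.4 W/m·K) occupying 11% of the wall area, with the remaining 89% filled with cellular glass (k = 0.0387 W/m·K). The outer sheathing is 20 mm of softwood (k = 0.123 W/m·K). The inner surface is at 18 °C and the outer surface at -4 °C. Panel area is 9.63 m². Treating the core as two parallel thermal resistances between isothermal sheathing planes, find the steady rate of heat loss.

Sheathing layers in series; stud and cavity paths in parallel between them.
R_inner = 0.017/(1.71×9.63) = 0.001032 K/W
R_stud  = 0.125/(45.4×0.11×9.63) = 0.002599 K/W
R_cav   = 0.125/(0.0387×0.89×9.63) = 0.3769 K/W
1/R_core = 1/R_stud + 1/R_cav → R_core = 0.002581 K/W
R_outer = 0.02/(0.123×9.63) = 0.01688 K/W
R_total = 0.0205 K/W
Q = ΔT/R_total = 22/0.0205

Q ≈ 1070 W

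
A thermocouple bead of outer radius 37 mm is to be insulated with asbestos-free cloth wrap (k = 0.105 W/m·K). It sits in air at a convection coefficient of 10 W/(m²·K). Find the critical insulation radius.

r_cr ≈ 21 mm

For a sphere r_cr = 2k/h = 2×0.105/10
r_cr = 21 mm; since the bare radius (37 mm) is above r_cr, any added insulation will reduce heat loss.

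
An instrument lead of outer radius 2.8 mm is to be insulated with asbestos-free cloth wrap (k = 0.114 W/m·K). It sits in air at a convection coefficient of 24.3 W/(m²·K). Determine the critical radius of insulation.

For a cylinder r_cr = k/h = 0.114/24.3
r_cr = 4.69 mm; since the bare radius (2.8 mm) is below r_cr, adding a thin layer of insulation will *increase* heat loss.

r_cr ≈ 4.69 mm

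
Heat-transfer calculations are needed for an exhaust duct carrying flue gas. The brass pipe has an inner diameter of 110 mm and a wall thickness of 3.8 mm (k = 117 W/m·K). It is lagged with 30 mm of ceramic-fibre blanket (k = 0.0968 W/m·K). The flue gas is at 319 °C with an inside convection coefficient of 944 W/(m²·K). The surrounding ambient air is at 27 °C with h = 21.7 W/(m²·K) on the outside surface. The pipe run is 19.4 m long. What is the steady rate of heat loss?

Q ≈ 7420 W

Cylindrical conduction, so R = ln(r₂/r₁)/(2πkL) per layer, in series:
R_inner film = 1/(h_i·2πr₁L) = 1/(944×2π×0.055×19.4) = 1.58×10^-4 K/W
R_brass pipe wall = ln(58.8/55)/(2π×117×19.4) = 4.685×10^-6 K/W
R_ceramic-fibre blanket = ln(88.8/58.8)/(2π×0.0968×19.4) = 0.03494 K/W
R_outer film = 1/(h_o·2πr_oL) = 1/(21.7×2π×0.0888×19.4) = 0.004257 K/W
R_total = 0.03936 K/W
Q = ΔT/R_total = 292/0.03936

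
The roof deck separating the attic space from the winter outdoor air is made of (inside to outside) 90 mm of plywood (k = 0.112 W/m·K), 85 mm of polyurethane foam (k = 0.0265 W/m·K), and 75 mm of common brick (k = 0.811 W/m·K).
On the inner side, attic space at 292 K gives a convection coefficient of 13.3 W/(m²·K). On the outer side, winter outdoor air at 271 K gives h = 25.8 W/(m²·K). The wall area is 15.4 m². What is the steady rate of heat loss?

Thermal resistances in series:
R_inner film = 1/(h_i·A) = 1/(13.3×15.4) = 0.004882 K/W
R_plywood = L/(kA) = 0.09/(0.112×15.4) = 0.05218 K/W
R_polyurethane foam = L/(kA) = 0.085/(0.0265×15.4) = 0.2083 K/W
R_common brick = L/(kA) = 0.075/(0.811×15.4) = 0.006005 K/W
R_outer film = 1/(h_o·A) = 1/(25.8×15.4) = 0.002517 K/W
R_total = 0.2739 K/W
Q = ΔT / R_total = 21 / 0.2739

Q ≈ 76.7 W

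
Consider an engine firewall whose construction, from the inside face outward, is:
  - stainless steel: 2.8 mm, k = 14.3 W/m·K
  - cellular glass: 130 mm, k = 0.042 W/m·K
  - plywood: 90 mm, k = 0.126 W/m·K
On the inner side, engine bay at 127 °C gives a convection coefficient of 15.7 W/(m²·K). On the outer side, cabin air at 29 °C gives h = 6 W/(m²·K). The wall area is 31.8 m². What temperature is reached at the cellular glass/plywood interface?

Using the resistance-network approach (series):
R_inner film = 1/(h_i·A) = 1/(15.7×31.8) = 0.002003 K/W
R_stainless steel = L/(kA) = 0.0028/(14.3×31.8) = 6.157×10^-6 K/W
R_cellular glass = L/(kA) = 0.13/(0.042×31.8) = 0.09733 K/W
R_plywood = L/(kA) = 0.09/(0.126×31.8) = 0.02246 K/W
R_outer film = 1/(h_o·A) = 1/(6×31.8) = 0.005241 K/W
R_total = 0.127 K/W;  Q = ΔT/R_total = 98/0.127 = 771.4 W
T_interface = T_inner − Q·ΣR(inner→interface) = 127 − 771×0.09934

T ≈ 50.4 °C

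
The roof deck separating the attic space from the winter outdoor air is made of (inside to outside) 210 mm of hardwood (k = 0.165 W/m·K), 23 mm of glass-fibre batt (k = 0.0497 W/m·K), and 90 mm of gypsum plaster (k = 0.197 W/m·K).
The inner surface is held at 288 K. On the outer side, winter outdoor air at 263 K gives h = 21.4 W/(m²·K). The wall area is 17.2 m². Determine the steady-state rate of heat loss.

Using the resistance-network approach (series):
R_hardwood = L/(kA) = 0.21/(0.165×17.2) = 0.074 K/W
R_glass-fibre batt = L/(kA) = 0.023/(0.0497×17.2) = 0.02691 K/W
R_gypsum plaster = L/(kA) = 0.09/(0.197×17.2) = 0.02656 K/W
R_outer film = 1/(h_o·A) = 1/(21.4×17.2) = 0.002717 K/W
R_total = 0.1302 K/W
Q = ΔT / R_total = 25 / 0.1302

Q ≈ 192 W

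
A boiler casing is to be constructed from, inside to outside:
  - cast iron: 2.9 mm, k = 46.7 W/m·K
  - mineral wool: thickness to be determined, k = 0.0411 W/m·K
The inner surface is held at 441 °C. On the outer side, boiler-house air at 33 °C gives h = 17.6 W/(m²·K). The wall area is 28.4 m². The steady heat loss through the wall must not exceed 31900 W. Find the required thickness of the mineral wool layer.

L ≈ 12.6 mm

Thermal resistances in series:
R_cast iron = L/(kA) = 0.0029/(46.7×28.4) = 2.187×10^-6 K/W
R_outer film = 1/(h_o·A) = 1/(17.6×28.4) = 0.002001 K/W
Sum of the known resistances R_other = 0.002003 K/W
Required total resistance R_tot = ΔT/Q_allow = 408/31900 = 0.01279 K/W
R_mineral wool = R_tot − R_other = 0.01079 K/W
L = R·k·A = 0.01079×0.0411×28.4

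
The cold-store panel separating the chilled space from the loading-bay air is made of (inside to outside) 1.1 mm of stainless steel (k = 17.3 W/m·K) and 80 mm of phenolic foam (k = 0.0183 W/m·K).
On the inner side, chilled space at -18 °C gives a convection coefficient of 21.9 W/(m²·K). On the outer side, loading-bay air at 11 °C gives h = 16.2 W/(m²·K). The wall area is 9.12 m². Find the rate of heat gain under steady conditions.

Series thermal resistances:
R_inner film = 1/(h_i·A) = 1/(21.9×9.12) = 0.005007 K/W
R_stainless steel = L/(kA) = 0.0011/(17.3×9.12) = 6.972×10^-6 K/W
R_phenolic foam = L/(kA) = 0.08/(0.0183×9.12) = 0.4793 K/W
R_outer film = 1/(h_o·A) = 1/(16.2×9.12) = 0.006768 K/W
R_total = 0.4911 K/W
Q = ΔT / R_total = 29 / 0.4911

Q ≈ 59 W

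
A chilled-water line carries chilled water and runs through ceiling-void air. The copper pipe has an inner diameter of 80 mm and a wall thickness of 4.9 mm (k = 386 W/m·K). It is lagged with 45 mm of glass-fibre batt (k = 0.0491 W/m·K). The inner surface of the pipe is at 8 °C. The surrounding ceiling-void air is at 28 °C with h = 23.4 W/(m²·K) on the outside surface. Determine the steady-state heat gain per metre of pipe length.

q′ ≈ 8.6 W/m

Cylindrical conduction, so R = ln(r₂/r₁)/(2πkL) per layer, in series:
R_copper pipe wall = ln(44.9/40)/(2π×386×1) = 4.765×10^-5 K/W
R_glass-fibre batt = ln(89.9/44.9)/(2π×0.0491×1) = 2.25 K/W
R_outer film = 1/(h_o·2πr_oL) = 1/(23.4×2π×0.0899×1) = 0.07566 K/W
R_total = 2.326 K/W
Q = ΔT/R_total = 20/2.326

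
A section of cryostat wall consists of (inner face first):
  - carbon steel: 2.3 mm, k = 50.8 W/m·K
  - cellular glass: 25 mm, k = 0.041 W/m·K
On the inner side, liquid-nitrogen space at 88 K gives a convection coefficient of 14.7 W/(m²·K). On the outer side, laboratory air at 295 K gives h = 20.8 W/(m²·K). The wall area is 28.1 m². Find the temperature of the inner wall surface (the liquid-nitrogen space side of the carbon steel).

T ≈ 107 K

Using the resistance-network approach (series):
R_inner film = 1/(h_i·A) = 1/(14.7×28.1) = 0.002421 K/W
R_carbon steel = L/(kA) = 0.0023/(50.8×28.1) = 1.611×10^-6 K/W
R_cellular glass = L/(kA) = 0.025/(0.041×28.1) = 0.0217 K/W
R_outer film = 1/(h_o·A) = 1/(20.8×28.1) = 0.001711 K/W
R_total = 0.02583 K/W;  Q = ΔT/R_total = 207/0.02583 = 8013 W
T_interface = T_inner + Q·ΣR(inner→interface) = 88 + 8010×0.002421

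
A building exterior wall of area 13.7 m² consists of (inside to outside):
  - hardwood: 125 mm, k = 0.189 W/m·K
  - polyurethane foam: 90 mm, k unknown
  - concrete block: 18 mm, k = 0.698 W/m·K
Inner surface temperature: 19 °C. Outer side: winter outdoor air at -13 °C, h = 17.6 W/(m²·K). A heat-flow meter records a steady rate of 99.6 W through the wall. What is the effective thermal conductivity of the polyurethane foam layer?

Model the wall as resistances in series:
R_hardwood = L/(kA) = 0.125/(0.189×13.7) = 0.04828 K/W
R_concrete block = L/(kA) = 0.018/(0.698×13.7) = 0.001882 K/W
R_outer film = 1/(h_o·A) = 1/(17.6×13.7) = 0.004147 K/W
Sum of known resistances R_other = 0.05431 K/W
Total R = ΔT/Q = 32/99.6 = 0.3213 K/W
R_polyurethane foam = R_total − R_other = 0.267 K/W
k = L/(R·A) = 0.09/(0.267×13.7)

k ≈ 0.0246 W/(m·K)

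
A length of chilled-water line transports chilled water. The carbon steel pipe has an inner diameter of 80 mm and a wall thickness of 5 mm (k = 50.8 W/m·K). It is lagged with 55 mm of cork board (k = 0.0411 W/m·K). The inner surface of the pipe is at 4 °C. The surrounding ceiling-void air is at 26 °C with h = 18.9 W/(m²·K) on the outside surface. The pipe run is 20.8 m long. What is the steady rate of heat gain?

Treating each annulus and film as a series resistance:
R_carbon steel pipe wall = ln(45/40)/(2π×50.8×20.8) = 1.774×10^-5 K/W
R_cork board = ln(100/45)/(2π×0.0411×20.8) = 0.1487 K/W
R_outer film = 1/(h_o·2πr_oL) = 1/(18.9×2π×0.1×20.8) = 0.004049 K/W
R_total = 0.1527 K/W
Q = ΔT/R_total = 22/0.1527

Q ≈ 144 W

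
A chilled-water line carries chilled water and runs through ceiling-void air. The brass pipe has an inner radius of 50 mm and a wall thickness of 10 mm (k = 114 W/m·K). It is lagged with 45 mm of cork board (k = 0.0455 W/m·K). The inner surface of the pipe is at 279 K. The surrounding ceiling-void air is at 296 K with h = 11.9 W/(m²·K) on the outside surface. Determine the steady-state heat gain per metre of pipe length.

For a radial system each layer contributes R = ln(r_out/r_in)/(2πkL); films add R = 1/(hA).
R_brass pipe wall = ln(60/50)/(2π×114×1) = 2.545×10^-4 K/W
R_cork board = ln(105/60)/(2π×0.0455×1) = 1.957 K/W
R_outer film = 1/(h_o·2πr_oL) = 1/(11.9×2π×0.105×1) = 0.1274 K/W
R_total = 2.085 K/W
Q = ΔT/R_total = 17/2.085

q′ ≈ 8.15 W/m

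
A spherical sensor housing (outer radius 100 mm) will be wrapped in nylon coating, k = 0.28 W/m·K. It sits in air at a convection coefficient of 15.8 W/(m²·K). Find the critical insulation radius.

r_cr ≈ 35.4 mm

For a sphere r_cr = 2k/h = 2×0.28/15.8
r_cr = 35.4 mm; since the bare radius (100 mm) is above r_cr, any added insulation will reduce heat loss.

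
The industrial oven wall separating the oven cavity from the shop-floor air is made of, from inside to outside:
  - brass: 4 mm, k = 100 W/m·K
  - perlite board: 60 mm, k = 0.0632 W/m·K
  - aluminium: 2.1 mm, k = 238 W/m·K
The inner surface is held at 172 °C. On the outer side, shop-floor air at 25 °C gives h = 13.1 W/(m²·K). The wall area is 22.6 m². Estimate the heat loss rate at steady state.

Q ≈ 3240 W

Treating each layer as a thermal resistance in series:
R_brass = L/(kA) = 0.004/(100×22.6) = 1.77×10^-6 K/W
R_perlite board = L/(kA) = 0.06/(0.0632×22.6) = 0.04201 K/W
R_aluminium = L/(kA) = 0.0021/(238×22.6) = 3.904×10^-7 K/W
R_outer film = 1/(h_o·A) = 1/(13.1×22.6) = 0.003378 K/W
R_total = 0.04539 K/W
Q = ΔT / R_total = 147 / 0.04539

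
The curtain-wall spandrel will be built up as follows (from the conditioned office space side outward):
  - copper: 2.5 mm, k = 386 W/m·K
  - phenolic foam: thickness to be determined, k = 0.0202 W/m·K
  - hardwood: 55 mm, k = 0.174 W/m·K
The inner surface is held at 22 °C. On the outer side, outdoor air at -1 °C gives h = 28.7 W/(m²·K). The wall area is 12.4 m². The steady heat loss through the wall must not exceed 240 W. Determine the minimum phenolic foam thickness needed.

Treating each layer as a thermal resistance in series:
R_copper = L/(kA) = 0.0025/(386×12.4) = 5.223×10^-7 K/W
R_hardwood = L/(kA) = 0.055/(0.174×12.4) = 0.02549 K/W
R_outer film = 1/(h_o·A) = 1/(28.7×12.4) = 0.00281 K/W
Sum of the known resistances R_other = 0.0283 K/W
Required total resistance R_tot = ΔT/Q_allow = 23/240 = 0.09583 K/W
R_phenolic foam = R_tot − R_other = 0.06753 K/W
L = R·k·A = 0.06753×0.0202×12.4

L ≈ 16.9 mm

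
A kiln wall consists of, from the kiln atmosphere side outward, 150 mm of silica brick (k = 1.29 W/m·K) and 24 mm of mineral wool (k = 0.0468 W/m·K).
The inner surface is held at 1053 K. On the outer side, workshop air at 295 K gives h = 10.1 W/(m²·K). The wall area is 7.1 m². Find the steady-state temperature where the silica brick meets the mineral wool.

T ≈ 932 K

Model the wall as resistances in series:
R_silica brick = L/(kA) = 0.15/(1.29×7.1) = 0.01638 K/W
R_mineral wool = L/(kA) = 0.024/(0.0468×7.1) = 0.07223 K/W
R_outer film = 1/(h_o·A) = 1/(10.1×7.1) = 0.01395 K/W
R_total = 0.1026 K/W;  Q = ΔT/R_total = 758/0.1026 = 7391 W
T_interface = T_inner − Q·ΣR(inner→interface) = 1053 − 7390×0.01638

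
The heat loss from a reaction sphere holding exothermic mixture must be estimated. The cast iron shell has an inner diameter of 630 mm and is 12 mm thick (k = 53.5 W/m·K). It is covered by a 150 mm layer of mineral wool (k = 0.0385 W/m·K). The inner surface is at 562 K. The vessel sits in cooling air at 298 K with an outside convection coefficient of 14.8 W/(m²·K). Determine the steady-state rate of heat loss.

Q ≈ 131 W

For a spherical shell R = (1/r₁ − 1/r₂)/(4πk); film R = 1/(h·4πr²). In series:
R_cast iron shell = (1/0.315 − 1/0.327)/(4π×53.5) = 1.733×10^-4 K/W
R_mineral wool = (1/0.327 − 1/0.477)/(4π×0.0385) = 1.988 K/W
R_outer film = 1/(h·4πr_o²) = 1/(14.8×4π×0.477²) = 0.02363 K/W
R_total = 2.012 K/W
Q = ΔT/R_total = 264/2.012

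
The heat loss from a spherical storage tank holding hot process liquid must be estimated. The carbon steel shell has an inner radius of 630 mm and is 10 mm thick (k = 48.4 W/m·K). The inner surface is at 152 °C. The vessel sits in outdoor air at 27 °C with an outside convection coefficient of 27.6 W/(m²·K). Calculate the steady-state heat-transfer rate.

Each spherical layer contributes R = (1/r_i − 1/r_o)/(4πk):
R_carbon steel shell = (1/0.63 − 1/0.64)/(4π×48.4) = 4.078×10^-5 K/W
R_outer film = 1/(h·4πr_o²) = 1/(27.6×4π×0.64²) = 0.007039 K/W
R_total = 0.00708 K/W
Q = ΔT/R_total = 125/0.00708

Q ≈ 17700 W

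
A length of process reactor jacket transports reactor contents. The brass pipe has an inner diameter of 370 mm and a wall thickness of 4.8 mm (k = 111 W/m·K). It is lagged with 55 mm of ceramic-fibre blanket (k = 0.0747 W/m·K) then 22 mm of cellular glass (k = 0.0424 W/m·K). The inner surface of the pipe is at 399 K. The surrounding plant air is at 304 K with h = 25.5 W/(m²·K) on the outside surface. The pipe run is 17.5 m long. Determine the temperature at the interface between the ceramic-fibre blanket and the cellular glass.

Treating each annulus and film as a series resistance:
R_brass pipe wall = ln(189.8/185)/(2π×111×17.5) = 2.099×10^-6 K/W
R_ceramic-fibre blanket = ln(244.8/189.8)/(2π×0.0747×17.5) = 0.03098 K/W
R_cellular glass = ln(266.8/244.8)/(2π×0.0424×17.5) = 0.01846 K/W
R_outer film = 1/(h_o·2πr_oL) = 1/(25.5×2π×0.2668×17.5) = 0.001337 K/W
R_total = 0.05078 K/W
Q = ΔT/R_total = 95/0.05078
Q = 1870 W
T_interface = T_inner − Q·ΣR(inner→interface) = 399 − 1870×0.03098

T ≈ 341 K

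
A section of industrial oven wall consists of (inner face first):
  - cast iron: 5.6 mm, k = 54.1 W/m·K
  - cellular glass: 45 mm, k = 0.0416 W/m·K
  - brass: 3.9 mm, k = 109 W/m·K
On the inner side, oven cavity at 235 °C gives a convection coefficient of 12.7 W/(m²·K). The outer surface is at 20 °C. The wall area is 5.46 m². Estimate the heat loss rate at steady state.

Model the wall as resistances in series:
R_inner film = 1/(h_i·A) = 1/(12.7×5.46) = 0.01442 K/W
R_cast iron = L/(kA) = 0.0056/(54.1×5.46) = 1.896×10^-5 K/W
R_cellular glass = L/(kA) = 0.045/(0.0416×5.46) = 0.1981 K/W
R_brass = L/(kA) = 0.0039/(109×5.46) = 6.553×10^-6 K/W
R_total = 0.2126 K/W
Q = ΔT / R_total = 215 / 0.2126

Q ≈ 1010 W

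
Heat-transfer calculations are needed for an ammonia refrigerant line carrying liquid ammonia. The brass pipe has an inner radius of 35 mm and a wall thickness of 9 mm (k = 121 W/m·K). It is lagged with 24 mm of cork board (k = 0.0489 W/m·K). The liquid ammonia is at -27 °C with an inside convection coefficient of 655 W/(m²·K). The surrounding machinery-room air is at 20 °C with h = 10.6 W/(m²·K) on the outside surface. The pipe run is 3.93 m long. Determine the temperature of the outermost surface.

For a radial system each layer contributes R = ln(r_out/r_in)/(2πkL); films add R = 1/(hA).
R_inner film = 1/(h_i·2πr₁L) = 1/(655×2π×0.035×3.93) = 0.001767 K/W
R_brass pipe wall = ln(44/35)/(2π×121×3.93) = 7.659×10^-5 K/W
R_cork board = ln(68/44)/(2π×0.0489×3.93) = 0.3605 K/W
R_outer film = 1/(h_o·2πr_oL) = 1/(10.6×2π×0.068×3.93) = 0.05618 K/W
R_total = 0.4185 K/W
Q = ΔT/R_total = 47/0.4185
Q = 112 W
T_interface = T_inner + Q·ΣR(inner→interface) = -27 + 112×0.3624

T ≈ 13.7 °C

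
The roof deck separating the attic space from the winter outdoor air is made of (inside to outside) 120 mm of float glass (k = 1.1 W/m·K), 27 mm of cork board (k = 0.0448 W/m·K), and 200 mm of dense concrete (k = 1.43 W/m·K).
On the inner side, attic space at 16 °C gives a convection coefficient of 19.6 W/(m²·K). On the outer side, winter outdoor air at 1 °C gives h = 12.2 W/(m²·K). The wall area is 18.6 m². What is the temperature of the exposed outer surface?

T ≈ 2.25 °C

Treating each layer as a thermal resistance in series:
R_inner film = 1/(h_i·A) = 1/(19.6×18.6) = 0.002743 K/W
R_float glass = L/(kA) = 0.12/(1.1×18.6) = 0.005865 K/W
R_cork board = L/(kA) = 0.027/(0.0448×18.6) = 0.0324 K/W
R_dense concrete = L/(kA) = 0.2/(1.43×18.6) = 0.007519 K/W
R_outer film = 1/(h_o·A) = 1/(12.2×18.6) = 0.004407 K/W
R_total = 0.05294 K/W;  Q = ΔT/R_total = 15/0.05294 = 283.4 W
T_interface = T_inner − Q·ΣR(inner→interface) = 16 − 283×0.04853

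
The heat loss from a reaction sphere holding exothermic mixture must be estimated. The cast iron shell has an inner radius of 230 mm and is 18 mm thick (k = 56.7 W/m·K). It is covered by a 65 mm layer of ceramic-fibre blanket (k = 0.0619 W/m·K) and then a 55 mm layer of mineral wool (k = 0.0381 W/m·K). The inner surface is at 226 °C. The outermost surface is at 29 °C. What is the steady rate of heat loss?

Q ≈ 95 W

For a spherical shell R = (1/r₁ − 1/r₂)/(4πk); film R = 1/(h·4πr²). In series:
R_cast iron shell = (1/0.23 − 1/0.248)/(4π×56.7) = 4.429×10^-4 K/W
R_ceramic-fibre blanket = (1/0.248 − 1/0.313)/(4π×0.0619) = 1.077 K/W
R_mineral wool = (1/0.313 − 1/0.368)/(4π×0.0381) = 0.9973 K/W
R_total = 2.074 K/W
Q = ΔT/R_total = 197/2.074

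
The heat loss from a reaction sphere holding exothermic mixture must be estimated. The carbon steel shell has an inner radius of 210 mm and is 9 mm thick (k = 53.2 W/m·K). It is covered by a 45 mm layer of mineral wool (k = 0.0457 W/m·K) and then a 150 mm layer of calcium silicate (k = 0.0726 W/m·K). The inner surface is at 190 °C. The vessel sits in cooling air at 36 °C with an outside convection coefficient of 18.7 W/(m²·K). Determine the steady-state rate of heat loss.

For a spherical shell R = (1/r₁ − 1/r₂)/(4πk); film R = 1/(h·4πr²). In series:
R_carbon steel shell = (1/0.21 − 1/0.219)/(4π×53.2) = 2.927×10^-4 K/W
R_mineral wool = (1/0.219 − 1/0.264)/(4π×0.0457) = 1.355 K/W
R_calcium silicate = (1/0.264 − 1/0.414)/(4π×0.0726) = 1.504 K/W
R_outer film = 1/(h·4πr_o²) = 1/(18.7×4π×0.414²) = 0.02483 K/W
R_total = 2.885 K/W
Q = ΔT/R_total = 154/2.885

Q ≈ 53.4 W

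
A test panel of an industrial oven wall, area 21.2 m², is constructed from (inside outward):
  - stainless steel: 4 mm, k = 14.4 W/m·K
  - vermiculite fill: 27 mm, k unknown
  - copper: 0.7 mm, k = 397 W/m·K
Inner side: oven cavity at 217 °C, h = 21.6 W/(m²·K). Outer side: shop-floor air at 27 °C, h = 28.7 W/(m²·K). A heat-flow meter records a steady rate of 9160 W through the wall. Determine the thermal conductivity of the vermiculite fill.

Treating each layer as a thermal resistance in series:
R_inner film = 1/(h_i·A) = 1/(21.6×21.2) = 0.002184 K/W
R_stainless steel = L/(kA) = 0.004/(14.4×21.2) = 1.31×10^-5 K/W
R_copper = L/(kA) = 0.0007/(397×21.2) = 8.317×10^-8 K/W
R_outer film = 1/(h_o·A) = 1/(28.7×21.2) = 0.001644 K/W
Sum of known resistances R_other = 0.003841 K/W
Total R = ΔT/Q = 190/9160 = 0.02074 K/W
R_vermiculite fill = R_total − R_other = 0.0169 K/W
k = L/(R·A) = 0.027/(0.0169×21.2)

k ≈ 0.0754 W/(m·K)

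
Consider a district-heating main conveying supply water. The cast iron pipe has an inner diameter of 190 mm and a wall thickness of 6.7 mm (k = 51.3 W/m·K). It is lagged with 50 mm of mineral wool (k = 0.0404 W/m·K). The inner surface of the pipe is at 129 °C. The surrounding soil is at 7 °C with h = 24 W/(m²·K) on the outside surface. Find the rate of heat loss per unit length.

q′ ≈ 75.3 W/m

Cylindrical conduction, so R = ln(r₂/r₁)/(2πkL) per layer, in series:
R_cast iron pipe wall = ln(101.7/95)/(2π×51.3×1) = 2.114×10^-4 K/W
R_mineral wool = ln(151.7/101.7)/(2π×0.0404×1) = 1.575 K/W
R_outer film = 1/(h_o·2πr_oL) = 1/(24×2π×0.1517×1) = 0.04371 K/W
R_total = 1.619 K/W
Q = ΔT/R_total = 122/1.619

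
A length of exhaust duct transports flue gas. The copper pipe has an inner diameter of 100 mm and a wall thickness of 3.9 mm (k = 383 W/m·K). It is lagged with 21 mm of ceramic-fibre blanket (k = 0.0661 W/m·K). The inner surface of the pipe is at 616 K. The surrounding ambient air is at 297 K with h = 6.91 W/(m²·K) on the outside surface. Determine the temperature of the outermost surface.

Per-layer cylindrical resistances, series-summed:
R_copper pipe wall = ln(53.9/50)/(2π×383×1) = 3.121×10^-5 K/W
R_ceramic-fibre blanket = ln(74.9/53.9)/(2π×0.0661×1) = 0.7922 K/W
R_outer film = 1/(h_o·2πr_oL) = 1/(6.91×2π×0.0749×1) = 0.3075 K/W
R_total = 1.1 K/W
Q = ΔT/R_total = 319/1.1
Q = 290 W/m
T_interface = T_inner − Q·ΣR(inner→interface) = 616 − 290×0.7923

T ≈ 386 K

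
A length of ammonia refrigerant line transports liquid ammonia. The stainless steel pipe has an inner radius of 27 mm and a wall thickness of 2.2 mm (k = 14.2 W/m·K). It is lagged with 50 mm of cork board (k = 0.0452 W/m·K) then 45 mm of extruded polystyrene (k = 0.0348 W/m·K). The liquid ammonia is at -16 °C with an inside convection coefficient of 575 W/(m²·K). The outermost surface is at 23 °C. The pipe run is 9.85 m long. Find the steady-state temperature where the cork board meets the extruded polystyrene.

For a radial system each layer contributes R = ln(r_out/r_in)/(2πkL); films add R = 1/(hA).
R_inner film = 1/(h_i·2πr₁L) = 1/(575×2π×0.027×9.85) = 0.001041 K/W
R_stainless steel pipe wall = ln(29.2/27)/(2π×14.2×9.85) = 8.913×10^-5 K/W
R_cork board = ln(79.2/29.2)/(2π×0.0452×9.85) = 0.3567 K/W
R_extruded polystyrene = ln(124.2/79.2)/(2π×0.0348×9.85) = 0.2089 K/W
R_total = 0.5667 K/W
Q = ΔT/R_total = 39/0.5667
Q = 68.8 W
T_interface = T_inner + Q·ΣR(inner→interface) = -16 + 68.8×0.3578

T ≈ 8.62 °C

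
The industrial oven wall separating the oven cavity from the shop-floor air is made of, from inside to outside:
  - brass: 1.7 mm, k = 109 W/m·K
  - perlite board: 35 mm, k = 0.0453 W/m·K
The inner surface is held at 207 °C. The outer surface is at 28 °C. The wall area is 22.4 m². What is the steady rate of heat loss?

Using the resistance-network approach (series):
R_brass = L/(kA) = 0.0017/(109×22.4) = 6.963×10^-7 K/W
R_perlite board = L/(kA) = 0.035/(0.0453×22.4) = 0.03449 K/W
R_total = 0.03449 K/W
Q = ΔT / R_total = 179 / 0.03449

Q ≈ 5190 W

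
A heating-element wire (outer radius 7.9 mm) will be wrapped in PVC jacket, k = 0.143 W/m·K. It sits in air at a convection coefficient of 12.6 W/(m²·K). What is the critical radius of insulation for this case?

r_cr ≈ 11.3 mm

For a cylinder r_cr = k/h = 0.143/12.6
r_cr = 11.3 mm; since the bare radius (7.9 mm) is below r_cr, adding a thin layer of insulation will *increase* heat loss.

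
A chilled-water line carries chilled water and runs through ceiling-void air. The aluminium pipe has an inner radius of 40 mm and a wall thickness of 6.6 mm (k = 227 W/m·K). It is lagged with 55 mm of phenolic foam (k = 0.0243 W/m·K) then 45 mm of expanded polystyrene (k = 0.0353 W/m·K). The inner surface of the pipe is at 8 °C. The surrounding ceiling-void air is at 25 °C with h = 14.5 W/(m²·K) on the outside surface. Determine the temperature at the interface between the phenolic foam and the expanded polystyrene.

For a radial system each layer contributes R = ln(r_out/r_in)/(2πkL); films add R = 1/(hA).
R_aluminium pipe wall = ln(46.6/40)/(2π×227×1) = 1.071×10^-4 K/W
R_phenolic foam = ln(101.6/46.6)/(2π×0.0243×1) = 5.105 K/W
R_expanded polystyrene = ln(146.6/101.6)/(2π×0.0353×1) = 1.653 K/W
R_outer film = 1/(h_o·2πr_oL) = 1/(14.5×2π×0.1466×1) = 0.07487 K/W
R_total = 6.833 K/W
Q = ΔT/R_total = 17/6.833
Q = 2.49 W/m
T_interface = T_inner + Q·ΣR(inner→interface) = 8 + 2.49×5.105

T ≈ 20.7 °C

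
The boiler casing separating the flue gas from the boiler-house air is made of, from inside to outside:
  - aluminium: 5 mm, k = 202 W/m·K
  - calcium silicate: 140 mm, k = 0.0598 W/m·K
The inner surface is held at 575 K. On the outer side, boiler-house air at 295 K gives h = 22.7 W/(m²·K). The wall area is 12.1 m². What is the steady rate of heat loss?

Model the wall as resistances in series:
R_aluminium = L/(kA) = 0.005/(202×12.1) = 2.046×10^-6 K/W
R_calcium silicate = L/(kA) = 0.14/(0.0598×12.1) = 0.1935 K/W
R_outer film = 1/(h_o·A) = 1/(22.7×12.1) = 0.003641 K/W
R_total = 0.1971 K/W
Q = ΔT / R_total = 280 / 0.1971

Q ≈ 1420 W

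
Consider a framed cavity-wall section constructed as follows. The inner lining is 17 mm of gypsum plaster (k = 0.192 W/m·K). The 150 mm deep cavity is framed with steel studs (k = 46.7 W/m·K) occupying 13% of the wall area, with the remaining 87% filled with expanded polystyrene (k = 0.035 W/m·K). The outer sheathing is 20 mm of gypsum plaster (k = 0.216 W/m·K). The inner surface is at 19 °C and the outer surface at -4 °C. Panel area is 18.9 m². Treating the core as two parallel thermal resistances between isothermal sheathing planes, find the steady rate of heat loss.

Sheathing layers in series; stud and cavity paths in parallel between them.
R_inner = 0.017/(0.192×18.9) = 0.004685 K/W
R_stud  = 0.15/(46.7×0.13×18.9) = 0.001307 K/W
R_cav   = 0.15/(0.035×0.87×18.9) = 0.2606 K/W
1/R_core = 1/R_stud + 1/R_cav → R_core = 0.001301 K/W
R_outer = 0.02/(0.216×18.9) = 0.004899 K/W
R_total = 0.01088 K/W
Q = ΔT/R_total = 23/0.01088

Q ≈ 2110 W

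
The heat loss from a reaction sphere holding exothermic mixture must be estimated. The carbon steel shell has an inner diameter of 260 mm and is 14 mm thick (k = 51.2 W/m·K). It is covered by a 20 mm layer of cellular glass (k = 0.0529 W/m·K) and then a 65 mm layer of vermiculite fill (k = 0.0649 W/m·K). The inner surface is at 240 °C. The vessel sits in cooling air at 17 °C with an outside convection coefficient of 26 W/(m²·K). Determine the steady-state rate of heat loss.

Q ≈ 64.5 W

For a spherical shell R = (1/r₁ − 1/r₂)/(4πk); film R = 1/(h·4πr²). In series:
R_carbon steel shell = (1/0.13 − 1/0.144)/(4π×51.2) = 0.001162 K/W
R_cellular glass = (1/0.144 − 1/0.164)/(4π×0.0529) = 1.274 K/W
R_vermiculite fill = (1/0.164 − 1/0.229)/(4π×0.0649) = 2.122 K/W
R_outer film = 1/(h·4πr_o²) = 1/(26×4π×0.229²) = 0.05836 K/W
R_total = 3.456 K/W
Q = ΔT/R_total = 223/3.456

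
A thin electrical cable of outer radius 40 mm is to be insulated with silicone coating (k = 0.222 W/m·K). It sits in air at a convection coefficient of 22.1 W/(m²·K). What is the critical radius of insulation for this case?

For a cylinder r_cr = k/h = 0.222/22.1
r_cr = 10 mm; since the bare radius (40 mm) is above r_cr, any added insulation will reduce heat loss.

r_cr ≈ 10 mm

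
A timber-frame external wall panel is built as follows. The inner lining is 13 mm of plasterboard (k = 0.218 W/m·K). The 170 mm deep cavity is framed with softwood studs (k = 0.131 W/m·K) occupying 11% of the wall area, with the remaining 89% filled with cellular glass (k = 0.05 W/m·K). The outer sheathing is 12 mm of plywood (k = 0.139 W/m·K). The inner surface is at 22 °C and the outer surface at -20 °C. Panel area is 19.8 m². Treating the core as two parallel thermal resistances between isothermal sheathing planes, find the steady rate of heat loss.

Q ≈ 274 W

Sheathing layers in series; stud and cavity paths in parallel between them.
R_inner = 0.013/(0.218×19.8) = 0.003012 K/W
R_stud  = 0.17/(0.131×0.11×19.8) = 0.5958 K/W
R_cav   = 0.17/(0.05×0.89×19.8) = 0.1929 K/W
1/R_core = 1/R_stud + 1/R_cav → R_core = 0.1457 K/W
R_outer = 0.012/(0.139×19.8) = 0.00436 K/W
R_total = 0.1531 K/W
Q = ΔT/R_total = 42/0.1531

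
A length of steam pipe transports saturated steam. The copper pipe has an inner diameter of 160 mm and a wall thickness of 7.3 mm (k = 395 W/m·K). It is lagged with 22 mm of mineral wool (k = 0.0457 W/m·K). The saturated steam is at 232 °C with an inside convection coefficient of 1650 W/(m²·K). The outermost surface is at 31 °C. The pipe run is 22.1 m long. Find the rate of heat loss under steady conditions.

Treating each annulus and film as a series resistance:
R_inner film = 1/(h_i·2πr₁L) = 1/(1650×2π×0.08×22.1) = 5.456×10^-5 K/W
R_copper pipe wall = ln(87.3/80)/(2π×395×22.1) = 1.592×10^-6 K/W
R_mineral wool = ln(109.3/87.3)/(2π×0.0457×22.1) = 0.03542 K/W
R_total = 0.03547 K/W
Q = ΔT/R_total = 201/0.03547

Q ≈ 5670 W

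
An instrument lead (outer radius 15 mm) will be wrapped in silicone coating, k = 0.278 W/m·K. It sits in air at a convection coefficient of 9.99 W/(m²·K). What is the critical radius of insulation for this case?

For a cylinder r_cr = k/h = 0.278/9.99
r_cr = 27.8 mm; since the bare radius (15 mm) is below r_cr, adding a thin layer of insulation will *increase* heat loss.

r_cr ≈ 27.8 mm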